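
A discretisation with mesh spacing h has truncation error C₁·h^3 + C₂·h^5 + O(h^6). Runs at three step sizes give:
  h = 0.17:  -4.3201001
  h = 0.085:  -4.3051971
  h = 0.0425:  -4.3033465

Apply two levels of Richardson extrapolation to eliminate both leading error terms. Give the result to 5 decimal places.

-4.30308

First eliminate the h^3 term (factor 2^3 = 8):
  B₁ = (8·(-4.3051971) − (-4.3201001))/7 = -4.3030681
  B₂ = (8·(-4.3033465) − (-4.3051971))/7 = -4.3030821
Then eliminate the h^5 term (factor 2^5 = 32):
  (32·(-4.3030821) − (-4.3030681))/31 = -4.3030826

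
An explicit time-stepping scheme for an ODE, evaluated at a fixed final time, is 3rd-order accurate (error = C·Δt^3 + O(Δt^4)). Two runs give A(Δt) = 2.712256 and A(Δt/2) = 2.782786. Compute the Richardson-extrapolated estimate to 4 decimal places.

Extrapolated value = (8·A(Δt/2) − A(Δt)) / (8 − 1)
= (8·2.782786 − 2.712256) / 7
= 19.550032 / 7 = 2.792862

2.7929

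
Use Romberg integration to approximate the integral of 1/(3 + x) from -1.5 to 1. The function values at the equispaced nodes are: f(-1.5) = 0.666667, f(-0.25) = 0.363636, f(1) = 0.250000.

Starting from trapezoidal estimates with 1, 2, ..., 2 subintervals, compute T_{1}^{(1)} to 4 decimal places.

T_{0}^{(0)} (trapezoid, 1 panel, h=2.5000): 1.145834
T_{1}^{(0)} (trapezoid, 2 panels, h=1.2500): 1.027462
T_{1}^{(1)} = 1.027462 + (1.027462 − 1.145834)/3 = 0.988005

0.9880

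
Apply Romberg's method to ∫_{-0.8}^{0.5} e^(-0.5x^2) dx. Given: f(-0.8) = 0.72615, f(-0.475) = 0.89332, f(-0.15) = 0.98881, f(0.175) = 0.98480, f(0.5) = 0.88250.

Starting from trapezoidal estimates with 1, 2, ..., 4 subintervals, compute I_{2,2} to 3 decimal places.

I_{0,0} (trapezoid, 1 panel, h=1.3000): 1.04562
I_{1,0} (trapezoid, 2 panels, h=0.6500): 1.16554
I_{2,0} (trapezoid, 4 panels, h=0.3250): 1.19316
I_{1,1} = 1.16554 + (1.16554 − 1.04562)/3 = 1.20551
I_{2,1} = 1.19316 + (1.19316 − 1.16554)/3 = 1.20237
I_{2,2} = 1.20237 + (1.20237 − 1.20551)/15 = 1.20216

1.202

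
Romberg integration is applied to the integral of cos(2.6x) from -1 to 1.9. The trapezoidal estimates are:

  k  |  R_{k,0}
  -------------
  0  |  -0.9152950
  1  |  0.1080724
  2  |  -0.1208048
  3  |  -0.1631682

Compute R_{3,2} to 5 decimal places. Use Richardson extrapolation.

-0.17597

Richardson extrapolation on the trapezoidal column (denominator 4−1=3):
R_{2,1} = -0.1208048 + (-0.1208048 − 0.1080724)/3 = -0.1970972
R_{3,1} = (4·(-0.1631682) − (-0.1208048)) / 3 = -0.1772893
R_{3,2} = (16·(-0.1772893) − (-0.1970972)) / 15 = -0.1759688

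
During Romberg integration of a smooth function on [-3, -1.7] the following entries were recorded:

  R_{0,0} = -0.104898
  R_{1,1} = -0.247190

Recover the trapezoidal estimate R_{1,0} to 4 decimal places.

From R_{1,1} = (4·R_{1,0} − R_{0,0})/3, solve for R_{1,0}:
4·R_{1,0} = 3·(-0.247190) + (-0.104898) = -0.846468
R_{1,0} = -0.211617

-0.2116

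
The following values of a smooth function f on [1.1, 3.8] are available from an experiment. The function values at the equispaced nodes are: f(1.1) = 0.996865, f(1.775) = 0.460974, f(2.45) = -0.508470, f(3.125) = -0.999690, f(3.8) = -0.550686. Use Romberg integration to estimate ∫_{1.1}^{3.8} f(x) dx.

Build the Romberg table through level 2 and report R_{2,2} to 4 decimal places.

-0.6065

R_{0,0} (trapezoid, 1 panel, h=2.7000): 0.602342
R_{1,0} (trapezoid, 2 panels, h=1.3500): -0.385264
R_{2,0} (trapezoid, 4 panels, h=0.6750): -0.556265
R_{1,1} = -0.385264 + (-0.385264 − 0.602342)/3 = -0.714466
R_{2,1} = -0.556265 + (-0.556265 − (-0.385264))/3 = -0.613265
R_{2,2} = -0.613265 + (-0.613265 − (-0.714466))/15 = -0.606518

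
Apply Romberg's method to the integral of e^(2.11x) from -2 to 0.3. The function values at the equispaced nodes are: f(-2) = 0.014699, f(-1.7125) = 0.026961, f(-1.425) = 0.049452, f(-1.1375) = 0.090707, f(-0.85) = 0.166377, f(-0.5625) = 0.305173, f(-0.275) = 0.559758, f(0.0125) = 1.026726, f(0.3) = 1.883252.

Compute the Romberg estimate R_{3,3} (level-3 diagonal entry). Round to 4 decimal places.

R_{0,0} (trapezoid, 1 panel, h=2.3000): 2.182644
R_{1,0} (trapezoid, 2 panels, h=1.1500): 1.282655
R_{2,0} (trapezoid, 4 panels, h=0.5750): 0.991623
R_{3,0} (trapezoid, 8 panels, h=0.2875): 0.912562
R_{1,1} = 1.282655 + (1.282655 − 2.182644)/3 = 0.982659
R_{2,1} = 0.991623 + (0.991623 − 1.282655)/3 = 0.894612
R_{3,1} = 0.912562 + (0.912562 − 0.991623)/3 = 0.886208
R_{2,2} = 0.894612 + (0.894612 − 0.982659)/15 = 0.888742
R_{3,2} = 0.886208 + (0.886208 − 0.894612)/15 = 0.885648
R_{3,3} = 0.885648 + (0.885648 − 0.888742)/63 = 0.885599

0.8856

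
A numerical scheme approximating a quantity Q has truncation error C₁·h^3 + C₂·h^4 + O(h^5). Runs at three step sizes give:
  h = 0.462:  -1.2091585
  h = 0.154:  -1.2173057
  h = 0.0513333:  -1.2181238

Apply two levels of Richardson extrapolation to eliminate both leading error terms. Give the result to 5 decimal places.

-1.21816

First eliminate the h^3 term (factor 3^3 = 27):
  B₁ = (27·(-1.2173057) − (-1.2091585))/26 = -1.2176191
  B₂ = (27·(-1.2181238) − (-1.2173057))/26 = -1.2181553
Then eliminate the h^4 term (factor 3^4 = 81):
  (81·(-1.2181553) − (-1.2176191))/80 = -1.2181620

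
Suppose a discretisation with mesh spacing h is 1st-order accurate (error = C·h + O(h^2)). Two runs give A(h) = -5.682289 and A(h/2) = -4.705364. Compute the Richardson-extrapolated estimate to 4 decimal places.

-3.7284

The leading error scales as h; refining by a factor of 2 reduces it by 2^1 = 2.
Extrapolated value = (2·A(h/2) − A(h)) / (2 − 1)
= (2·(-4.705364) − (-5.682289)) / 1
= -3.728439 / 1 = -3.728439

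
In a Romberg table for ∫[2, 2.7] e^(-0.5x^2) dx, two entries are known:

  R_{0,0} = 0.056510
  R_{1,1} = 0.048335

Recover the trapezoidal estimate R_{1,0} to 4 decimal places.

0.0504

From R_{1,1} = (4·R_{1,0} − R_{0,0})/3, solve for R_{1,0}:
4·R_{1,0} = 3·0.048335 + 0.056510 = 0.201515
R_{1,0} = 0.050379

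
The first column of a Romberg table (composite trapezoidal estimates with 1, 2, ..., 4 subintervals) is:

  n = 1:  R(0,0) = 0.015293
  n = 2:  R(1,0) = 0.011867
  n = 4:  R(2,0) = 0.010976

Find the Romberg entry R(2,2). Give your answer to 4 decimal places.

Richardson extrapolation on the trapezoidal column (denominator 4−1=3):
R(1,1) = (4·0.011867 − 0.015293) / 3 = 0.010725
R(2,1) = 0.010976 + (0.010976 − 0.011867)/3 = 0.010679
R(2,2) = (16·0.010679 − 0.010725) / 15 = 0.010676

0.0107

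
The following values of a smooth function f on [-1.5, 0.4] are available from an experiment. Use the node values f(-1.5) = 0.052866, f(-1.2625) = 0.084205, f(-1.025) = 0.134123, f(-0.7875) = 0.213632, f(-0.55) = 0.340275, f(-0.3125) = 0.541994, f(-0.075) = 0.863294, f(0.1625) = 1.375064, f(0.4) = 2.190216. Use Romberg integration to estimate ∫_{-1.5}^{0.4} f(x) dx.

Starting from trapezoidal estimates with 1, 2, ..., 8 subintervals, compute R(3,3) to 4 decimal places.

1.0905

R(0,0) (trapezoid, 1 panel, h=1.9000): 2.130928
R(1,0) (trapezoid, 2 panels, h=0.9500): 1.388725
R(2,0) (trapezoid, 4 panels, h=0.4750): 1.168136
R(3,0) (trapezoid, 8 panels, h=0.2375): 1.110105
R(1,1) = 1.388725 + (1.388725 − 2.130928)/3 = 1.141324
R(2,1) = 1.168136 + (1.168136 − 1.388725)/3 = 1.094606
R(3,1) = 1.110105 + (1.110105 − 1.168136)/3 = 1.090761
R(2,2) = 1.094606 + (1.094606 − 1.141324)/15 = 1.091491
R(3,2) = 1.090761 + (1.090761 − 1.094606)/15 = 1.090505
R(3,3) = 1.090505 + (1.090505 − 1.091491)/63 = 1.090489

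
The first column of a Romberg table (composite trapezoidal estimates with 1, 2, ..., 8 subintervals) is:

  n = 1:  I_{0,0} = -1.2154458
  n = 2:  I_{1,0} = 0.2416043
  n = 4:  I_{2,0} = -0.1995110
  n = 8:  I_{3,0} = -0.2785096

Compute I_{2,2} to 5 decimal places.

I_{1,1} = 0.2416043 + (0.2416043 − (-1.2154458))/3 = 0.7272877
I_{2,1} = -0.1995110 + (-0.1995110 − 0.2416043)/3 = -0.3465494
I_{2,2} = -0.3465494 + (-0.3465494 − 0.7272877)/15 = -0.4181385
(Column j=1 coincides with Simpson's rule on the same nodes.)

-0.41814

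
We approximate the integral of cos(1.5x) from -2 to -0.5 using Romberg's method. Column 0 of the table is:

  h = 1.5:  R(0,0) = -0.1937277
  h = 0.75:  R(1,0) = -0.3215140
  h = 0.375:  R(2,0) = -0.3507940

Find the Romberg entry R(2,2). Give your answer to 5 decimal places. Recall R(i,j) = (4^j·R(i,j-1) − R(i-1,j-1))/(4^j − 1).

Richardson extrapolation on the trapezoidal column (denominator 4−1=3):
R(1,1) = (4·(-0.3215140) − (-0.1937277)) / 3 = -0.3641094
R(2,1) = -0.3507940 + (-0.3507940 − (-0.3215140))/3 = -0.3605540
R(2,2) = (16·(-0.3605540) − (-0.3641094)) / 15 = -0.3603170
(Column j=1 coincides with Simpson's rule on the same nodes.)

-0.36032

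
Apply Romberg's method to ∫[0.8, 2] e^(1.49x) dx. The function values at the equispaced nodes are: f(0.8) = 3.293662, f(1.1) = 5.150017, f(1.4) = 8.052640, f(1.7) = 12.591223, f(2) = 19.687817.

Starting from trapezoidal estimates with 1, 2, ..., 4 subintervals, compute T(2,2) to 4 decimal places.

T(0,0) (trapezoid, 1 panel, h=1.2000): 13.788887
T(1,0) (trapezoid, 2 panels, h=0.6000): 11.726028
T(2,0) (trapezoid, 4 panels, h=0.3000): 11.185386
T(1,1) = 11.726028 + (11.726028 − 13.788887)/3 = 11.038408
T(2,1) = 11.185386 + (11.185386 − 11.726028)/3 = 11.005172
T(2,2) = 11.005172 + (11.005172 − 11.038408)/15 = 11.002956

11.0030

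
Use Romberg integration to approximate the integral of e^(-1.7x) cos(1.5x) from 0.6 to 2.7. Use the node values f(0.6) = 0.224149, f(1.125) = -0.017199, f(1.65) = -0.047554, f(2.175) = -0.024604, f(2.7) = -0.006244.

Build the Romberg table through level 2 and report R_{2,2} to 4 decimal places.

R_{0,0} (trapezoid, 1 panel, h=2.1000): 0.228800
R_{1,0} (trapezoid, 2 panels, h=1.0500): 0.064468
R_{2,0} (trapezoid, 4 panels, h=0.5250): 0.010288
R_{1,1} = 0.064468 + (0.064468 − 0.228800)/3 = 0.009691
R_{2,1} = 0.010288 + (0.010288 − 0.064468)/3 = -0.007772
R_{2,2} = -0.007772 + (-0.007772 − 0.009691)/15 = -0.008936

-0.0089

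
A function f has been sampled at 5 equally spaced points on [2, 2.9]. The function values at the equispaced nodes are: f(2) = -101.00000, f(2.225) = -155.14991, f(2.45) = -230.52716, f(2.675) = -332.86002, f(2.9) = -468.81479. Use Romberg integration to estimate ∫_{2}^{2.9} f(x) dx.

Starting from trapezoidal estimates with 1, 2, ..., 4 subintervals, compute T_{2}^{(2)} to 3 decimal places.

T_{0}^{(0)} (trapezoid, 1 panel, h=0.9000): -256.41666
T_{1}^{(0)} (trapezoid, 2 panels, h=0.4500): -231.94555
T_{2}^{(0)} (trapezoid, 4 panels, h=0.2250): -225.77501
T_{1}^{(1)} = -231.94555 + (-231.94555 − (-256.41666))/3 = -223.78851
T_{2}^{(1)} = -225.77501 + (-225.77501 − (-231.94555))/3 = -223.71816
T_{2}^{(2)} = -223.71816 + (-223.71816 − (-223.78851))/15 = -223.71347

-223.713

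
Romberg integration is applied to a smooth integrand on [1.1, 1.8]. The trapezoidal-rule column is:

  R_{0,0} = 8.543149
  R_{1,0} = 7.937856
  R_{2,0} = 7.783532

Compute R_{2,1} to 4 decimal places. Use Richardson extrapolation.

7.7321

Richardson extrapolation on the trapezoidal column (denominator 4−1=3):
R_{2,1} = 7.783532 + (7.783532 − 7.937856)/3 = 7.732091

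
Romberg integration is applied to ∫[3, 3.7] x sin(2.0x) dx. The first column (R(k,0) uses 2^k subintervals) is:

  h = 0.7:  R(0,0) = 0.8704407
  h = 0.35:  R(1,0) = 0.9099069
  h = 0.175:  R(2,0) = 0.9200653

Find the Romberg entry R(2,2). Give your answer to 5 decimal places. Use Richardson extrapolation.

R(1,1) = 0.9099069 + (0.9099069 − 0.8704407)/3 = 0.9230623
R(2,1) = (4·0.9200653 − 0.9099069) / 3 = 0.9234514
R(2,2) = (16·0.9234514 − 0.9230623) / 15 = 0.9234773

0.92348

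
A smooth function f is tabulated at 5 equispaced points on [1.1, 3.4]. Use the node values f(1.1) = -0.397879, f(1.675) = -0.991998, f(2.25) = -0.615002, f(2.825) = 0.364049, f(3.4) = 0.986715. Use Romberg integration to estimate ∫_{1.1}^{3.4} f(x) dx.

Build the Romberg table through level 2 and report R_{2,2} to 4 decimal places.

-0.5968

R_{0,0} (trapezoid, 1 panel, h=2.3000): 0.677161
R_{1,0} (trapezoid, 2 panels, h=1.1500): -0.368672
R_{2,0} (trapezoid, 4 panels, h=0.5750): -0.545406
R_{1,1} = -0.368672 + (-0.368672 − 0.677161)/3 = -0.717283
R_{2,1} = -0.545406 + (-0.545406 − (-0.368672))/3 = -0.604317
R_{2,2} = -0.604317 + (-0.604317 − (-0.717283))/15 = -0.596786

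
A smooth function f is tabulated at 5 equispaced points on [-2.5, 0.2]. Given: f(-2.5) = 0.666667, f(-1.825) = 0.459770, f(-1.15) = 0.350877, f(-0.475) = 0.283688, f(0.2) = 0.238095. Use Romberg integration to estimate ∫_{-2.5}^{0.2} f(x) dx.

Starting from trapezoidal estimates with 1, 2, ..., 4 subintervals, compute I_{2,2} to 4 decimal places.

1.0300

I_{0,0} (trapezoid, 1 panel, h=2.7000): 1.221429
I_{1,0} (trapezoid, 2 panels, h=1.3500): 1.084398
I_{2,0} (trapezoid, 4 panels, h=0.6750): 1.044033
I_{1,1} = 1.084398 + (1.084398 − 1.221429)/3 = 1.038721
I_{2,1} = 1.044033 + (1.044033 − 1.084398)/3 = 1.030578
I_{2,2} = 1.030578 + (1.030578 − 1.038721)/15 = 1.030035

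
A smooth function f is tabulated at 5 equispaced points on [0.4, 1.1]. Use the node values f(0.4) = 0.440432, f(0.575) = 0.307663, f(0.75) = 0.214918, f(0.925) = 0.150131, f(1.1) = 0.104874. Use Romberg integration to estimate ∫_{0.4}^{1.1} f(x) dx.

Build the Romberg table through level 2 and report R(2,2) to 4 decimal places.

0.1637

R(0,0) (trapezoid, 1 panel, h=0.7000): 0.190857
R(1,0) (trapezoid, 2 panels, h=0.3500): 0.170650
R(2,0) (trapezoid, 4 panels, h=0.1750): 0.165439
R(1,1) = 0.170650 + (0.170650 − 0.190857)/3 = 0.163914
R(2,1) = 0.165439 + (0.165439 − 0.170650)/3 = 0.163702
R(2,2) = 0.163702 + (0.163702 − 0.163914)/15 = 0.163688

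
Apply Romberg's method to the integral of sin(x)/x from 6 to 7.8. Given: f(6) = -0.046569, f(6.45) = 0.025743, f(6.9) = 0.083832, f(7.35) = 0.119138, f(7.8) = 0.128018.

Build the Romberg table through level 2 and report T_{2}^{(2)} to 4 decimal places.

0.1242

T_{0}^{(0)} (trapezoid, 1 panel, h=1.8000): 0.073304
T_{1}^{(0)} (trapezoid, 2 panels, h=0.9000): 0.112101
T_{2}^{(0)} (trapezoid, 4 panels, h=0.4500): 0.121247
T_{1}^{(1)} = 0.112101 + (0.112101 − 0.073304)/3 = 0.125033
T_{2}^{(1)} = 0.121247 + (0.121247 − 0.112101)/3 = 0.124296
T_{2}^{(2)} = 0.124296 + (0.124296 − 0.125033)/15 = 0.124247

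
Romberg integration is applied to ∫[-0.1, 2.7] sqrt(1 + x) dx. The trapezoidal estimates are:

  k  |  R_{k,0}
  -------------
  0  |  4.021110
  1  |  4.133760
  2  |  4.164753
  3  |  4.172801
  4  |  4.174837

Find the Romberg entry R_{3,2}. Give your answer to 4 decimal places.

Richardson extrapolation on the trapezoidal column (denominator 4−1=3):
R_{2,1} = 4.164753 + (4.164753 − 4.133760)/3 = 4.175084
R_{3,1} = (4·4.172801 − 4.164753) / 3 = 4.175484
R_{3,2} = (16·4.175484 − 4.175084) / 15 = 4.175511

4.1755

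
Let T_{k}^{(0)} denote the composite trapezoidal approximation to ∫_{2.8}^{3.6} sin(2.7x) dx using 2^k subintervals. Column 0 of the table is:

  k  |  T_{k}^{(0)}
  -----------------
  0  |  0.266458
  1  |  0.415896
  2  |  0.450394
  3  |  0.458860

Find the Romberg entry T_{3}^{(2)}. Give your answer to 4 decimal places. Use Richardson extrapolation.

T_{2}^{(1)} = (4·0.450394 − 0.415896) / 3 = 0.461893
T_{3}^{(1)} = 0.458860 + (0.458860 − 0.450394)/3 = 0.461682
T_{3}^{(2)} = (16·0.461682 − 0.461893) / 15 = 0.461668

0.4617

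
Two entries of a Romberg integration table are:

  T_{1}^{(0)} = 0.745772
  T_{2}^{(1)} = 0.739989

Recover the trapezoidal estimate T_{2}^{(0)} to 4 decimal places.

From T_{2}^{(1)} = (4·T_{2}^{(0)} − T_{1}^{(0)})/3, solve for T_{2}^{(0)}:
4·T_{2}^{(0)} = 3·0.739989 + 0.745772 = 2.965739
T_{2}^{(0)} = 0.741435

0.7414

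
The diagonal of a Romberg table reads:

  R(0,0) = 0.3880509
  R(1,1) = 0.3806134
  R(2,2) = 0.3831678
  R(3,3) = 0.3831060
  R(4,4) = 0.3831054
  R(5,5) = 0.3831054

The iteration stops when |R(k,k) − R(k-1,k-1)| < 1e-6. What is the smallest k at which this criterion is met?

|R(1,1) − R(0,0)| = 0.0074375 ≥ 1e-6
|R(2,2) − R(1,1)| = 0.0025544 ≥ 1e-6
|R(3,3) − R(2,2)| = 0.0000618 ≥ 1e-6
|R(4,4) − R(3,3)| = 0.0000006 < 1e-6

k = 4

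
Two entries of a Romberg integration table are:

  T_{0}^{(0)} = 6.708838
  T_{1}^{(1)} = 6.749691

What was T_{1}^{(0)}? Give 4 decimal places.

From T_{1}^{(1)} = (4·T_{1}^{(0)} − T_{0}^{(0)})/3, solve for T_{1}^{(0)}:
4·T_{1}^{(0)} = 3·6.749691 + 6.708838 = 26.957911
T_{1}^{(0)} = 6.739478

6.7395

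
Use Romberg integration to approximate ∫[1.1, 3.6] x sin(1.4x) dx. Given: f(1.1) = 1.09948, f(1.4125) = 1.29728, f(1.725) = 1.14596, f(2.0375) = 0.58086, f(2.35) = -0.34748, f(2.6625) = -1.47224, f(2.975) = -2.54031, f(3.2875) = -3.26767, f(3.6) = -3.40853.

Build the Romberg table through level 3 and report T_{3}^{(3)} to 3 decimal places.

-1.796

T_{0}^{(0)} (trapezoid, 1 panel, h=2.5000): -2.88631
T_{1}^{(0)} (trapezoid, 2 panels, h=1.2500): -1.87751
T_{2}^{(0)} (trapezoid, 4 panels, h=0.6250): -1.81022
T_{3}^{(0)} (trapezoid, 8 panels, h=0.3125): -1.79941
T_{1}^{(1)} = -1.87751 + (-1.87751 − (-2.88631))/3 = -1.54124
T_{2}^{(1)} = -1.81022 + (-1.81022 − (-1.87751))/3 = -1.78779
T_{3}^{(1)} = -1.79941 + (-1.79941 − (-1.81022))/3 = -1.79581
T_{2}^{(2)} = -1.78779 + (-1.78779 − (-1.54124))/15 = -1.80423
T_{3}^{(2)} = -1.79581 + (-1.79581 − (-1.78779))/15 = -1.79634
T_{3}^{(3)} = -1.79634 + (-1.79634 − (-1.80423))/63 = -1.79621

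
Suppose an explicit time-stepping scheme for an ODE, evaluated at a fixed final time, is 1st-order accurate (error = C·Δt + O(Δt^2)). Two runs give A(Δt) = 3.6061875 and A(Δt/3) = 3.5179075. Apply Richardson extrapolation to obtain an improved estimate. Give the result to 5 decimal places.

3.47377

The leading error scales as Δt; refining by a factor of 3 reduces it by 3^1 = 3.
Extrapolated value = (3·A(Δt/3) − A(Δt)) / (3 − 1)
= (3·3.5179075 − 3.6061875) / 2
= 6.9475350 / 2 = 3.4737675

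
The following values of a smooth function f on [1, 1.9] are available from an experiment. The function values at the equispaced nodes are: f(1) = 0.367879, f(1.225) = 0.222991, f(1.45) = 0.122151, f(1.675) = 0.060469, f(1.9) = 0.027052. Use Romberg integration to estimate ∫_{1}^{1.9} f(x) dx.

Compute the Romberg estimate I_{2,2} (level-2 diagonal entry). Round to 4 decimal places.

0.1330

I_{0,0} (trapezoid, 1 panel, h=0.9000): 0.177719
I_{1,0} (trapezoid, 2 panels, h=0.4500): 0.143827
I_{2,0} (trapezoid, 4 panels, h=0.2250): 0.135692
I_{1,1} = 0.143827 + (0.143827 − 0.177719)/3 = 0.132530
I_{2,1} = 0.135692 + (0.135692 − 0.143827)/3 = 0.132980
I_{2,2} = 0.132980 + (0.132980 − 0.132530)/15 = 0.133010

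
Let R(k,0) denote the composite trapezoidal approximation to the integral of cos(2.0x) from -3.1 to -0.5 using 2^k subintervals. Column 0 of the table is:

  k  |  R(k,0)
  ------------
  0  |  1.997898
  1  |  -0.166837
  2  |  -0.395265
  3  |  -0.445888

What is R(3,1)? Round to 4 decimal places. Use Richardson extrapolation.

-0.4628

Richardson extrapolation on the trapezoidal column (denominator 4−1=3):
R(3,1) = -0.445888 + (-0.445888 − (-0.395265))/3 = -0.462762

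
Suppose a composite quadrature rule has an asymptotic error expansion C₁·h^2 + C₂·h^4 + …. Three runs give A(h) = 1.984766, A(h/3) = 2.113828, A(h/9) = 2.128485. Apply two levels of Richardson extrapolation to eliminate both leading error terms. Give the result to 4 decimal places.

2.1303

First eliminate the h^2 term (factor 3^2 = 9):
  B₁ = (9·2.113828 − 1.984766)/8 = 2.129961
  B₂ = (9·2.128485 − 2.113828)/8 = 2.130317
Then eliminate the h^4 term (factor 3^4 = 81):
  (81·2.130317 − 2.129961)/80 = 2.130321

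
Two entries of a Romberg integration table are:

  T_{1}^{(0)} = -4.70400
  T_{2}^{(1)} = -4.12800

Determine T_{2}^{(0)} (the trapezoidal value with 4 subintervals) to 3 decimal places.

From T_{2}^{(1)} = (4·T_{2}^{(0)} − T_{1}^{(0)})/3, solve for T_{2}^{(0)}:
4·T_{2}^{(0)} = 3·(-4.12800) + (-4.70400) = -17.08800
T_{2}^{(0)} = -4.27200

-4.272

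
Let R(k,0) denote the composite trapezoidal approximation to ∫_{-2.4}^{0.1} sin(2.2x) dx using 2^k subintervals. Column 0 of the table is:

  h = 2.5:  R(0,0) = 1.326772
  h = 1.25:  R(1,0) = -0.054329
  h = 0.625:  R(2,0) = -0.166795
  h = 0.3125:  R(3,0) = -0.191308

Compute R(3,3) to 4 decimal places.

Richardson extrapolation on the trapezoidal column (denominator 4−1=3):
R(1,1) = -0.054329 + (-0.054329 − 1.326772)/3 = -0.514696
R(2,1) = -0.166795 + (-0.166795 − (-0.054329))/3 = -0.204284
R(3,1) = -0.191308 + (-0.191308 − (-0.166795))/3 = -0.199479
R(2,2) = (16·(-0.204284) − (-0.514696)) / 15 = -0.183590
R(3,2) = (16·(-0.199479) − (-0.204284)) / 15 = -0.199159
R(3,3) = (64·(-0.199159) − (-0.183590)) / 63 = -0.199406

-0.1994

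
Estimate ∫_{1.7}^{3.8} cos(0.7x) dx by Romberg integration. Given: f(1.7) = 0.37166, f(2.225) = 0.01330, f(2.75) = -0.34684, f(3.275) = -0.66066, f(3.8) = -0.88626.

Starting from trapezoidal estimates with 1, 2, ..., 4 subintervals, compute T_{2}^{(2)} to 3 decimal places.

T_{0}^{(0)} (trapezoid, 1 panel, h=2.1000): -0.54033
T_{1}^{(0)} (trapezoid, 2 panels, h=1.0500): -0.63435
T_{2}^{(0)} (trapezoid, 4 panels, h=0.5250): -0.65704
T_{1}^{(1)} = -0.63435 + (-0.63435 − (-0.54033))/3 = -0.66569
T_{2}^{(1)} = -0.65704 + (-0.65704 − (-0.63435))/3 = -0.66460
T_{2}^{(2)} = -0.66460 + (-0.66460 − (-0.66569))/15 = -0.66453

-0.665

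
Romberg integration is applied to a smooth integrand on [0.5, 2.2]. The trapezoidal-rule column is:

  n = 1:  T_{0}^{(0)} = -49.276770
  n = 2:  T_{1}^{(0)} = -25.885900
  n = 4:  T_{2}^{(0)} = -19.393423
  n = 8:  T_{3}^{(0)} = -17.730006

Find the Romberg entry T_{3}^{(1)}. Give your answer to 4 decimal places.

Richardson extrapolation on the trapezoidal column (denominator 4−1=3):
T_{3}^{(1)} = -17.730006 + (-17.730006 − (-19.393423))/3 = -17.175534
(Column j=1 coincides with Simpson's rule on the same nodes.)

-17.1755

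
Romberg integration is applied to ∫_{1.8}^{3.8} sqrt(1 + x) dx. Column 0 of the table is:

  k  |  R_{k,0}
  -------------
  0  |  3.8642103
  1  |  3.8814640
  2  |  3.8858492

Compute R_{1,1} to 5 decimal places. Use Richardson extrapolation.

3.88722

Richardson extrapolation on the trapezoidal column (denominator 4−1=3):
R_{1,1} = (4·3.8814640 − 3.8642103) / 3 = 3.8872152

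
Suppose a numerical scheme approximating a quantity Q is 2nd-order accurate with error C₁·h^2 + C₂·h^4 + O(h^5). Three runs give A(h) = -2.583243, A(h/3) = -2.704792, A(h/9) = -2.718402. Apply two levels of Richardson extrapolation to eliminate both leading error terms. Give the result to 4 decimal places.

-2.7201

First eliminate the h^2 term (factor 3^2 = 9):
  B₁ = (9·(-2.704792) − (-2.583243))/8 = -2.719986
  B₂ = (9·(-2.718402) − (-2.704792))/8 = -2.720103
Then eliminate the h^4 term (factor 3^4 = 81):
  (81·(-2.720103) − (-2.719986))/80 = -2.720104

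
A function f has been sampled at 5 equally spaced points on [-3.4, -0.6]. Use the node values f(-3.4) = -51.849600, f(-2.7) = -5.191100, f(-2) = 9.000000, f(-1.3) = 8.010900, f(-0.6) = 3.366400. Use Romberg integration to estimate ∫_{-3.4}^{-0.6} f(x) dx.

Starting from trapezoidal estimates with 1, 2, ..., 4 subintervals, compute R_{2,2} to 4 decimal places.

R_{0,0} (trapezoid, 1 panel, h=2.8000): -67.876480
R_{1,0} (trapezoid, 2 panels, h=1.4000): -21.338240
R_{2,0} (trapezoid, 4 panels, h=0.7000): -8.695260
R_{1,1} = -21.338240 + (-21.338240 − (-67.876480))/3 = -5.825493
R_{2,1} = -8.695260 + (-8.695260 − (-21.338240))/3 = -4.480933
R_{2,2} = -4.480933 + (-4.480933 − (-5.825493))/15 = -4.391296

-4.3913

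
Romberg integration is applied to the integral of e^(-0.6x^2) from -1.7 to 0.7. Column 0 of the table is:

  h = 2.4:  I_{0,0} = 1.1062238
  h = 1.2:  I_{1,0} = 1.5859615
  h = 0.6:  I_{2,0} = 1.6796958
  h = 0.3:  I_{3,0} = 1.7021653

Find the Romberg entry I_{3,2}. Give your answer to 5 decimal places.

1.70957

Richardson extrapolation on the trapezoidal column (denominator 4−1=3):
I_{2,1} = 1.6796958 + (1.6796958 − 1.5859615)/3 = 1.7109406
I_{3,1} = 1.7021653 + (1.7021653 − 1.6796958)/3 = 1.7096551
I_{3,2} = (16·1.7096551 − 1.7109406) / 15 = 1.7095694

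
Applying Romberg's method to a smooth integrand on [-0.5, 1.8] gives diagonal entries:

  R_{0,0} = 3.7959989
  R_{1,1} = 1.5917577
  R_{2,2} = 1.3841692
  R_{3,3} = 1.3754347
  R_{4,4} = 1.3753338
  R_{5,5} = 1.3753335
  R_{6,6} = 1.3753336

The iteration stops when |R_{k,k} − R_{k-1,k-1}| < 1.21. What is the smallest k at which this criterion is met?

k = 2

|R_{1,1} − R_{0,0}| = 2.2042412 ≥ 1.21
|R_{2,2} − R_{1,1}| = 0.2075885 < 1.21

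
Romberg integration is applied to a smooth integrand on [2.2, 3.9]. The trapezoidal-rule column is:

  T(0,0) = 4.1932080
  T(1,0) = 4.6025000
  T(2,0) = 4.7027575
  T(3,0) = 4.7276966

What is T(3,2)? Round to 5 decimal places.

4.73600

Richardson extrapolation on the trapezoidal column (denominator 4−1=3):
T(2,1) = 4.7027575 + (4.7027575 − 4.6025000)/3 = 4.7361767
T(3,1) = (4·4.7276966 − 4.7027575) / 3 = 4.7360096
T(3,2) = 4.7360096 + (4.7360096 − 4.7361767)/15 = 4.7359985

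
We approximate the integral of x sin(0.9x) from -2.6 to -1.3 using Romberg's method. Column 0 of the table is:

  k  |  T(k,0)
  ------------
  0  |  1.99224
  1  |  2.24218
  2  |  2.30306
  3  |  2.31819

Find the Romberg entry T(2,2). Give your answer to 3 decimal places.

T(1,1) = 2.24218 + (2.24218 − 1.99224)/3 = 2.32549
T(2,1) = (4·2.30306 − 2.24218) / 3 = 2.32335
T(2,2) = 2.32335 + (2.32335 − 2.32549)/15 = 2.32321

2.323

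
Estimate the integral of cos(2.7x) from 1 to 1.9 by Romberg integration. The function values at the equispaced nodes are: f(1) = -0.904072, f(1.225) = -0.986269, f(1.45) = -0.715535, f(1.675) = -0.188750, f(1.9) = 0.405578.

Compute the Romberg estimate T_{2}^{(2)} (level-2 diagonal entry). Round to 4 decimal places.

T_{0}^{(0)} (trapezoid, 1 panel, h=0.9000): -0.224322
T_{1}^{(0)} (trapezoid, 2 panels, h=0.4500): -0.434152
T_{2}^{(0)} (trapezoid, 4 panels, h=0.2250): -0.481455
T_{1}^{(1)} = -0.434152 + (-0.434152 − (-0.224322))/3 = -0.504095
T_{2}^{(1)} = -0.481455 + (-0.481455 − (-0.434152))/3 = -0.497223
T_{2}^{(2)} = -0.497223 + (-0.497223 − (-0.504095))/15 = -0.496765

-0.4968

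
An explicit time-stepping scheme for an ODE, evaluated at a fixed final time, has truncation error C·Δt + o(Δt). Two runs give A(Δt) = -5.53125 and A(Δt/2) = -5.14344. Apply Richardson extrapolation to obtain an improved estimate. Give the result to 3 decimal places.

The leading error scales as Δt; refining by a factor of 2 reduces it by 2^1 = 2.
Extrapolated value = (2·A(Δt/2) − A(Δt)) / (2 − 1)
= (2·(-5.14344) − (-5.53125)) / 1
= -4.75563 / 1 = -4.75563

-4.756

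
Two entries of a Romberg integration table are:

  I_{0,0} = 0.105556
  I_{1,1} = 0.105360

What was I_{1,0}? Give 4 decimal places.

From I_{1,1} = (4·I_{1,0} − I_{0,0})/3, solve for I_{1,0}:
4·I_{1,0} = 3·0.105360 + 0.105556 = 0.421636
I_{1,0} = 0.105409

0.1054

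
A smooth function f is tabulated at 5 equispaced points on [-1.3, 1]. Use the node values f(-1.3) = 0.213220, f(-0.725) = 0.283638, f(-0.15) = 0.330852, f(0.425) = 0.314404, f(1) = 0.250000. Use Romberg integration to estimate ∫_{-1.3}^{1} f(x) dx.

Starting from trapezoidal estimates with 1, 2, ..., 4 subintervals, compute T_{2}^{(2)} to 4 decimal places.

0.6734

T_{0}^{(0)} (trapezoid, 1 panel, h=2.3000): 0.532703
T_{1}^{(0)} (trapezoid, 2 panels, h=1.1500): 0.646831
T_{2}^{(0)} (trapezoid, 4 panels, h=0.5750): 0.667290
T_{1}^{(1)} = 0.646831 + (0.646831 − 0.532703)/3 = 0.684874
T_{2}^{(1)} = 0.667290 + (0.667290 − 0.646831)/3 = 0.674110
T_{2}^{(2)} = 0.674110 + (0.674110 − 0.684874)/15 = 0.673392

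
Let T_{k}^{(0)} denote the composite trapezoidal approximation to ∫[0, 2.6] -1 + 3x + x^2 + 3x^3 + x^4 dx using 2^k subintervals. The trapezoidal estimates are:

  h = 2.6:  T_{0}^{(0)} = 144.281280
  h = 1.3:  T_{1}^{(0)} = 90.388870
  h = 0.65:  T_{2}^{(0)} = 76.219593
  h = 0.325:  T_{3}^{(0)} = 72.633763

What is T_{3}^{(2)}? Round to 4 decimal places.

71.4346

Richardson extrapolation on the trapezoidal column (denominator 4−1=3):
T_{2}^{(1)} = (4·76.219593 − 90.388870) / 3 = 71.496501
T_{3}^{(1)} = (4·72.633763 − 76.219593) / 3 = 71.438486
T_{3}^{(2)} = 71.438486 + (71.438486 − 71.496501)/15 = 71.434618
(Column j=1 coincides with Simpson's rule on the same nodes.)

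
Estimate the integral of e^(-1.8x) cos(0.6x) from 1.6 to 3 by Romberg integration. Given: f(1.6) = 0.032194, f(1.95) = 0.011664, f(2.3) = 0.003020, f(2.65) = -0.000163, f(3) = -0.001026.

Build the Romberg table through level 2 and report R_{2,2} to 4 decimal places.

0.0097

R_{0,0} (trapezoid, 1 panel, h=1.4000): 0.021818
R_{1,0} (trapezoid, 2 panels, h=0.7000): 0.013023
R_{2,0} (trapezoid, 4 panels, h=0.3500): 0.010537
R_{1,1} = 0.013023 + (0.013023 − 0.021818)/3 = 0.010091
R_{2,1} = 0.010537 + (0.010537 − 0.013023)/3 = 0.009708
R_{2,2} = 0.009708 + (0.009708 − 0.010091)/15 = 0.009682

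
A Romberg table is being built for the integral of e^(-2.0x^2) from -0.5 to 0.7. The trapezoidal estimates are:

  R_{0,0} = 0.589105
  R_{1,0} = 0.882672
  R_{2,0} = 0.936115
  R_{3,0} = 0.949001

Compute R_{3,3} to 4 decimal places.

0.9533

Richardson extrapolation on the trapezoidal column (denominator 4−1=3):
R_{1,1} = (4·0.882672 − 0.589105) / 3 = 0.980528
R_{2,1} = 0.936115 + (0.936115 − 0.882672)/3 = 0.953929
R_{3,1} = (4·0.949001 − 0.936115) / 3 = 0.953296
R_{2,2} = (16·0.953929 − 0.980528) / 15 = 0.952156
R_{3,2} = 0.953296 + (0.953296 − 0.953929)/15 = 0.953254
R_{3,3} = 0.953254 + (0.953254 − 0.952156)/63 = 0.953271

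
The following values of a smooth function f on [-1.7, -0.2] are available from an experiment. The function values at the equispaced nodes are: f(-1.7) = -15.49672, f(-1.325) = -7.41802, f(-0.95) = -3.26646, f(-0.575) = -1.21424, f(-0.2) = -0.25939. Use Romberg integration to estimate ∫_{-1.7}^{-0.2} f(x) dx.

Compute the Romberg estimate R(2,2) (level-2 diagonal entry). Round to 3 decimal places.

R(0,0) (trapezoid, 1 panel, h=1.5000): -11.81708
R(1,0) (trapezoid, 2 panels, h=0.7500): -8.35839
R(2,0) (trapezoid, 4 panels, h=0.3750): -7.41629
R(1,1) = -8.35839 + (-8.35839 − (-11.81708))/3 = -7.20549
R(2,1) = -7.41629 + (-7.41629 − (-8.35839))/3 = -7.10226
R(2,2) = -7.10226 + (-7.10226 − (-7.20549))/15 = -7.09538

-7.095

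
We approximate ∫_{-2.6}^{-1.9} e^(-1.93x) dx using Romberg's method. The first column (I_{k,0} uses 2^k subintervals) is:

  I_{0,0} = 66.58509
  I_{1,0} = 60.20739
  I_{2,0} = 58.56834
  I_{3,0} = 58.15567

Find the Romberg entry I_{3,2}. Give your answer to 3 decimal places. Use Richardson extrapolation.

58.018

I_{2,1} = (4·58.56834 − 60.20739) / 3 = 58.02199
I_{3,1} = 58.15567 + (58.15567 − 58.56834)/3 = 58.01811
I_{3,2} = (16·58.01811 − 58.02199) / 15 = 58.01785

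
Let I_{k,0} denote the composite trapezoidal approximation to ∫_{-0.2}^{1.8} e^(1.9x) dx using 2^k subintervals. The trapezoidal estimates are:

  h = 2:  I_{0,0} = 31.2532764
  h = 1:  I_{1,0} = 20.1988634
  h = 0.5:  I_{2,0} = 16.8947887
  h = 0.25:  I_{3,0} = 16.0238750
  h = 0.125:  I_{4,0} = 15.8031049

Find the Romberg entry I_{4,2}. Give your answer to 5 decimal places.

Richardson extrapolation on the trapezoidal column (denominator 4−1=3):
I_{3,1} = (4·16.0238750 − 16.8947887) / 3 = 15.7335704
I_{4,1} = (4·15.8031049 − 16.0238750) / 3 = 15.7295149
I_{4,2} = 15.7295149 + (15.7295149 − 15.7335704)/15 = 15.7292445

15.72924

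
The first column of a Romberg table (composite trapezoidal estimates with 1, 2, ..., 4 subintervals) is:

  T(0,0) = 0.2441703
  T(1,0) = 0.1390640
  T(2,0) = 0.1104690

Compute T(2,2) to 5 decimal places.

T(1,1) = 0.1390640 + (0.1390640 − 0.2441703)/3 = 0.1040286
T(2,1) = 0.1104690 + (0.1104690 − 0.1390640)/3 = 0.1009373
T(2,2) = 0.1009373 + (0.1009373 − 0.1040286)/15 = 0.1007312

0.10073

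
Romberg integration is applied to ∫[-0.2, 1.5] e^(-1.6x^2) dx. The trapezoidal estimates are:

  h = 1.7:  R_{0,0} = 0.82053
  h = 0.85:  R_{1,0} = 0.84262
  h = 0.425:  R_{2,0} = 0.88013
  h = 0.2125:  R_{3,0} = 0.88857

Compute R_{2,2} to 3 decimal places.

0.895

Richardson extrapolation on the trapezoidal column (denominator 4−1=3):
R_{1,1} = (4·0.84262 − 0.82053) / 3 = 0.84998
R_{2,1} = (4·0.88013 − 0.84262) / 3 = 0.89263
R_{2,2} = 0.89263 + (0.89263 − 0.84998)/15 = 0.89547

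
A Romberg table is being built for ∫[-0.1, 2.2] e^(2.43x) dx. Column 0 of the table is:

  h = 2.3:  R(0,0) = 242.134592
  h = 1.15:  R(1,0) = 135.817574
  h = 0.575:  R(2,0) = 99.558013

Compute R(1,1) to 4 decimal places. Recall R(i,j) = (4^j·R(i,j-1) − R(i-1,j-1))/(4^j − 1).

100.3786

Richardson extrapolation on the trapezoidal column (denominator 4−1=3):
R(1,1) = (4·135.817574 − 242.134592) / 3 = 100.378568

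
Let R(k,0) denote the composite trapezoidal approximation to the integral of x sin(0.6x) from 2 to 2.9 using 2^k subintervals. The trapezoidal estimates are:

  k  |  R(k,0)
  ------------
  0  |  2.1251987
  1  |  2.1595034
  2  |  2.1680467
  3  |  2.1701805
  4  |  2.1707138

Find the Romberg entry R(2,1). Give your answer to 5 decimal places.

R(2,1) = (4·2.1680467 − 2.1595034) / 3 = 2.1708945

2.17089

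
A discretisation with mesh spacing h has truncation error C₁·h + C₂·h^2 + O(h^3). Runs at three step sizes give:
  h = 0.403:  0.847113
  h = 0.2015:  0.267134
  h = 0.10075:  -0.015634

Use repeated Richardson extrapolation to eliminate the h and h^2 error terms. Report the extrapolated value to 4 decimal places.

First eliminate the h term (factor 2^1 = 2):
  B₁ = (2·0.267134 − 0.847113)/1 = -0.312845
  B₂ = (2·(-0.015634) − 0.267134)/1 = -0.298402
Then eliminate the h^2 term (factor 2^2 = 4):
  (4·(-0.298402) − (-0.312845))/3 = -0.293588

-0.2936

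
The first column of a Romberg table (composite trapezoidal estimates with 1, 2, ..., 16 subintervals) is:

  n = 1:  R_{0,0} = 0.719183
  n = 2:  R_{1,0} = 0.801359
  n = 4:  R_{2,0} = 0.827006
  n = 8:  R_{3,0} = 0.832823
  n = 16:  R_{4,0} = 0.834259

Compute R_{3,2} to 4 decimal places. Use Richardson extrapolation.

0.8347

Richardson extrapolation on the trapezoidal column (denominator 4−1=3):
R_{2,1} = (4·0.827006 − 0.801359) / 3 = 0.835555
R_{3,1} = (4·0.832823 − 0.827006) / 3 = 0.834762
R_{3,2} = (16·0.834762 − 0.835555) / 15 = 0.834709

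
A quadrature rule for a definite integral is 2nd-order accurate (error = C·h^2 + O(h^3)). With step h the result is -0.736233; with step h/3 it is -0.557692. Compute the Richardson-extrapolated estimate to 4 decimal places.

-0.5354

Extrapolated value = (9·A(h/3) − A(h)) / (9 − 1)
= (9·(-0.557692) − (-0.736233)) / 8
= -4.282995 / 8 = -0.535374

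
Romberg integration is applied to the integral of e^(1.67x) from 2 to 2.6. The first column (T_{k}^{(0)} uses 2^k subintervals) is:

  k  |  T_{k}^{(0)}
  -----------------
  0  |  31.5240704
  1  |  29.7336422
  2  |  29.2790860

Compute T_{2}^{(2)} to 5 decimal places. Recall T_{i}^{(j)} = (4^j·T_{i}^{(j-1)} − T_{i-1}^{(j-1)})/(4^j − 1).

29.12695

T_{1}^{(1)} = 29.7336422 + (29.7336422 − 31.5240704)/3 = 29.1368328
T_{2}^{(1)} = (4·29.2790860 − 29.7336422) / 3 = 29.1275673
T_{2}^{(2)} = 29.1275673 + (29.1275673 − 29.1368328)/15 = 29.1269496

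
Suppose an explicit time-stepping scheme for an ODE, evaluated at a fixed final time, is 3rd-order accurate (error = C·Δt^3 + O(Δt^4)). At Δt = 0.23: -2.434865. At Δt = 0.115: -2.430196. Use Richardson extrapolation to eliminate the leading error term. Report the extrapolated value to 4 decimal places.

The leading error scales as Δt^3; refining by a factor of 2 reduces it by 2^3 = 8.
Extrapolated value = (8·A(Δt/2) − A(Δt)) / (8 − 1)
= (8·(-2.430196) − (-2.434865)) / 7
= -17.006703 / 7 = -2.429529

-2.4295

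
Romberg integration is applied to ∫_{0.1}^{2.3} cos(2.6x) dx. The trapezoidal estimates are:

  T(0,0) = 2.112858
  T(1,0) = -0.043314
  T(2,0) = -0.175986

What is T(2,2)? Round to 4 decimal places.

Richardson extrapolation on the trapezoidal column (denominator 4−1=3):
T(1,1) = (4·(-0.043314) − 2.112858) / 3 = -0.762038
T(2,1) = (4·(-0.175986) − (-0.043314)) / 3 = -0.220210
T(2,2) = (16·(-0.220210) − (-0.762038)) / 15 = -0.184088

-0.1841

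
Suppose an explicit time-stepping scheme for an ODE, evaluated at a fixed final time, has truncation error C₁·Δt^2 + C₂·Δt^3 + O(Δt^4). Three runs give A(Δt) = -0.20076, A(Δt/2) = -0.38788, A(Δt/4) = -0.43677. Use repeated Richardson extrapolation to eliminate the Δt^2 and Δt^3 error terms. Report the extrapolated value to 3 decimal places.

-0.453

First eliminate the Δt^2 term (factor 2^2 = 4):
  B₁ = (4·(-0.38788) − (-0.20076))/3 = -0.45025
  B₂ = (4·(-0.43677) − (-0.38788))/3 = -0.45307
Then eliminate the Δt^3 term (factor 2^3 = 8):
  (8·(-0.45307) − (-0.45025))/7 = -0.45347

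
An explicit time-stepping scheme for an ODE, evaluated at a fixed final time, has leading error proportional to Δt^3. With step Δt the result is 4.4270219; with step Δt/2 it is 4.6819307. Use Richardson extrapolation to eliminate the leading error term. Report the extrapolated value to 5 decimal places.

4.71835

The leading error scales as Δt^3; refining by a factor of 2 reduces it by 2^3 = 8.
Extrapolated value = (8·A(Δt/2) − A(Δt)) / (8 − 1)
= (8·4.6819307 − 4.4270219) / 7
= 33.0284237 / 7 = 4.7183462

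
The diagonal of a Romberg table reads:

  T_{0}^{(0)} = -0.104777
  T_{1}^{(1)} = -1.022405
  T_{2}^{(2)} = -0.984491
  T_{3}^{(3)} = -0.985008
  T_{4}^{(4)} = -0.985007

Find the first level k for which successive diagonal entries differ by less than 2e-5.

|T_{1}^{(1)} − T_{0}^{(0)}| = 0.917628 ≥ 2e-5
|T_{2}^{(2)} − T_{1}^{(1)}| = 0.037914 ≥ 2e-5
|T_{3}^{(3)} − T_{2}^{(2)}| = 0.000517 ≥ 2e-5
|T_{4}^{(4)} − T_{3}^{(3)}| = 0.000001 < 2e-5

k = 4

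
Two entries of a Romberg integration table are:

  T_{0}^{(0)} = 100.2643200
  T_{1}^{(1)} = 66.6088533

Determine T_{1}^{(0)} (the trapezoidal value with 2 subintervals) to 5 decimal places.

75.02272

From T_{1}^{(1)} = (4·T_{1}^{(0)} − T_{0}^{(0)})/3, solve for T_{1}^{(0)}:
4·T_{1}^{(0)} = 3·66.6088533 + 100.2643200 = 300.0908799
T_{1}^{(0)} = 75.0227200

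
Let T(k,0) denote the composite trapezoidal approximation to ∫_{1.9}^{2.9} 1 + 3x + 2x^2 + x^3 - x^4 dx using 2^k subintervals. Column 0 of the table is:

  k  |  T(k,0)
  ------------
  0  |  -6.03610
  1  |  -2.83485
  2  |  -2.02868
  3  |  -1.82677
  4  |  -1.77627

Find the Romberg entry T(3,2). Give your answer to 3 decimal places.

T(2,1) = (4·(-2.02868) − (-2.83485)) / 3 = -1.75996
T(3,1) = -1.82677 + (-1.82677 − (-2.02868))/3 = -1.75947
T(3,2) = (16·(-1.75947) − (-1.75996)) / 15 = -1.75944

-1.759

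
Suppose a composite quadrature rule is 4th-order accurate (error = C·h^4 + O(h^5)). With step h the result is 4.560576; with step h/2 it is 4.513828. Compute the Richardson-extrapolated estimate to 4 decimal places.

4.5107

The leading error scales as h^4; refining by a factor of 2 reduces it by 2^4 = 16.
Extrapolated value = (16·A(h/2) − A(h)) / (16 − 1)
= (16·4.513828 − 4.560576) / 15
= 67.660672 / 15 = 4.510711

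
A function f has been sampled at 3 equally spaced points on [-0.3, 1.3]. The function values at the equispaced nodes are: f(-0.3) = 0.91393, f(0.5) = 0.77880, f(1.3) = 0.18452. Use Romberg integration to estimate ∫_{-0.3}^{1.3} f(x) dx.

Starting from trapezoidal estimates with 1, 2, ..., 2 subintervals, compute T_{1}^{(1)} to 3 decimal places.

T_{0}^{(0)} (trapezoid, 1 panel, h=1.6000): 0.87876
T_{1}^{(0)} (trapezoid, 2 panels, h=0.8000): 1.06242
T_{1}^{(1)} = 1.06242 + (1.06242 − 0.87876)/3 = 1.12364

1.124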